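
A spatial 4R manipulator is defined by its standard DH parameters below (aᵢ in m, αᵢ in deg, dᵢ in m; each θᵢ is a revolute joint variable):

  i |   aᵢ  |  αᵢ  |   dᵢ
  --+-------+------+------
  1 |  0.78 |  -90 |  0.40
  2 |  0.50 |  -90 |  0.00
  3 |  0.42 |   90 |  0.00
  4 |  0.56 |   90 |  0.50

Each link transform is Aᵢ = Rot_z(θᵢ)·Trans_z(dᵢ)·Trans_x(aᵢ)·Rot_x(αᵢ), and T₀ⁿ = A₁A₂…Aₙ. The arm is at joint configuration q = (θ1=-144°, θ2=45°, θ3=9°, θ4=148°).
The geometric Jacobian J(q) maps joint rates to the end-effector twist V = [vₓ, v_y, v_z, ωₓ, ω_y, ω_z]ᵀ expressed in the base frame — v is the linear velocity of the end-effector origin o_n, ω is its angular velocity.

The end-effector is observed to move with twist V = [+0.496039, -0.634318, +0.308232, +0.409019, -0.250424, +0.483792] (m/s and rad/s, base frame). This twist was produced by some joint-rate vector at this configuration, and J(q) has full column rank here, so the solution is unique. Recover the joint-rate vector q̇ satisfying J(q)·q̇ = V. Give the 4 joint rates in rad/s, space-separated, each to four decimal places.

o_n = [-0.4657, -0.9594, -0.1804]
J₁: ẑ×o_n = [0.9594, -0.4657, 0.0000], ω = ẑ
J2: z=[0.5878, -0.8090, 0.0000] o=[-0.6310, -0.4585, 0.4000] → [0.4695, 0.3411, -0.1607, 0.5878, -0.8090, 0.0000]
J3: z=[0.5721, 0.4156, -0.7071] o=[-0.9171, -0.6663, 0.0464] → [-0.3015, -0.1894, -0.3553, 0.5721, 0.4156, -0.7071]
J4: z=[0.4911, -0.8641, -0.1106] o=[-1.1930, -0.7855, -0.2469] → [-0.0767, -0.1131, 0.5431, 0.4911, -0.8641, -0.1106]
q̇ = J⁺·V = [0.8290, -0.2780, 0.3740, 0.7300]

0.8290 -0.2780 0.3740 0.7300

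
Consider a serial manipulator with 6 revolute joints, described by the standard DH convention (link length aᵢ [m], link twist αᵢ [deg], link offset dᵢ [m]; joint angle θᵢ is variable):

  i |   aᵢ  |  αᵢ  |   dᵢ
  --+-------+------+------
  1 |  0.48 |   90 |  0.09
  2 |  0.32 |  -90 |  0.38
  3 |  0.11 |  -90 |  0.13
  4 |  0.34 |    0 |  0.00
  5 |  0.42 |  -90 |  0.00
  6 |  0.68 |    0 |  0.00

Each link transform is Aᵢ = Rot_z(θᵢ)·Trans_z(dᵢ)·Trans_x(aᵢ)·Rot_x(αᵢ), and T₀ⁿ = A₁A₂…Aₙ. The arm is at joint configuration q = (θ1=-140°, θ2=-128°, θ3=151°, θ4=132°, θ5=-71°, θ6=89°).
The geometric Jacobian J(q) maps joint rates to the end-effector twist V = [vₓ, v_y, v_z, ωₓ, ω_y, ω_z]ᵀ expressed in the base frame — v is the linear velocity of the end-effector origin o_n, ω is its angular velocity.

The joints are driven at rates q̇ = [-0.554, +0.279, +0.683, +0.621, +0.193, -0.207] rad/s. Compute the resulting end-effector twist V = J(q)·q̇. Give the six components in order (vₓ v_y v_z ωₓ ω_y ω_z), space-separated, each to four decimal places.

-0.0123 -0.1705 -0.0421 -1.3142 0.0762 -0.6005

o_n = [0.3694, -0.0283, -0.0505]
J₁: ẑ×o_n = [0.0283, 0.3694, -0.0000], ω = ẑ
J2: z=[-0.6428, 0.7660, 0.0000] o=[-0.3677, -0.3085, 0.0900] → [-0.1076, -0.0903, -0.7448, -0.6428, 0.7660, 0.0000]
J3: z=[-0.6037, -0.5065, -0.6157] o=[-0.4610, 0.1092, -0.1622] → [-0.1412, -0.4439, 0.5037, -0.6037, -0.5065, -0.6157]
J4: z=[-0.7908, 0.4781, 0.3820] o=[-0.5506, -0.0356, -0.1664] → [0.0526, 0.4431, -0.4456, -0.7908, 0.4781, 0.3820]
J5: z=[-0.7908, 0.4781, 0.3820] o=[-0.3751, 0.2556, -0.1676] → [0.1645, 0.3771, -0.1314, -0.7908, 0.4781, 0.3820]
J6: z=[0.3809, 0.8731, -0.3043] o=[-0.1739, 0.2956, 0.1989] → [-0.3163, -0.0704, -0.5978, 0.3809, 0.8731, -0.3043]
V = J·q̇ = [-0.0123, -0.1705, -0.0421, -1.3142, 0.0762, -0.6005]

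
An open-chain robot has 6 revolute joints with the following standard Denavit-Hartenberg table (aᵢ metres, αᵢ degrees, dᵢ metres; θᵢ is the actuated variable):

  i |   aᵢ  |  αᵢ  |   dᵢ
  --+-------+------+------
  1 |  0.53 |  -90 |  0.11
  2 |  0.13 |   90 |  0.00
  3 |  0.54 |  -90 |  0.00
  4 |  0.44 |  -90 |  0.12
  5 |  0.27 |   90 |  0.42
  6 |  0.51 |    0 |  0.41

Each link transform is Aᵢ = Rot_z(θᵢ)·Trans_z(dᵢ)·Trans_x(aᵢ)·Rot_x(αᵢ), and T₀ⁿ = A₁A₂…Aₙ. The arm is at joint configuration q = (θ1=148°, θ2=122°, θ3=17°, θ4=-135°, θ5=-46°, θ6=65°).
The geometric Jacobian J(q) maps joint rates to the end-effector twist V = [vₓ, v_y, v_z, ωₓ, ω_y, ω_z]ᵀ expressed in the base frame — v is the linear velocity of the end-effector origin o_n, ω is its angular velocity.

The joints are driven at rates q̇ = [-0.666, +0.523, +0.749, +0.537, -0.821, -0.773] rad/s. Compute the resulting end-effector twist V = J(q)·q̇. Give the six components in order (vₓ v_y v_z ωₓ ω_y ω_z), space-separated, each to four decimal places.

0.0519 -0.2970 0.2123 -0.9487 0.3118 -0.1739

o_n = [-1.3401, -0.2966, -0.9918]
J₁: ẑ×o_n = [0.2966, -1.3401, 0.0000], ω = ẑ
J2: z=[-0.5299, -0.8480, 0.0000] o=[-0.4495, 0.2809, 0.1100] → [0.9344, -0.5839, -0.4493, -0.5299, -0.8480, 0.0000]
J3: z=[-0.7192, 0.4494, -0.5299] o=[-0.3910, 0.2444, -0.0002] → [-0.7323, -0.2102, 0.8155, -0.7192, 0.4494, -0.5299]
J4: z=[-0.6382, -0.7289, 0.2479] o=[-0.2426, -0.0346, -0.4382] → [0.4685, -0.6254, -0.6327, -0.6382, -0.7289, 0.2479]
J5: z=[-0.3142, -0.0474, -0.9482] o=[-0.6285, 0.1785, -0.3210] → [-0.4186, 0.4639, 0.1155, -0.3142, -0.0474, -0.9482]
J6: z=[0.0623, -0.9976, 0.0293] o=[-1.0162, 0.1451, -0.6338] → [0.3701, 0.0128, -0.3506, 0.0623, -0.9976, 0.0293]
V = J·q̇ = [0.0519, -0.2970, 0.2123, -0.9487, 0.3118, -0.1739]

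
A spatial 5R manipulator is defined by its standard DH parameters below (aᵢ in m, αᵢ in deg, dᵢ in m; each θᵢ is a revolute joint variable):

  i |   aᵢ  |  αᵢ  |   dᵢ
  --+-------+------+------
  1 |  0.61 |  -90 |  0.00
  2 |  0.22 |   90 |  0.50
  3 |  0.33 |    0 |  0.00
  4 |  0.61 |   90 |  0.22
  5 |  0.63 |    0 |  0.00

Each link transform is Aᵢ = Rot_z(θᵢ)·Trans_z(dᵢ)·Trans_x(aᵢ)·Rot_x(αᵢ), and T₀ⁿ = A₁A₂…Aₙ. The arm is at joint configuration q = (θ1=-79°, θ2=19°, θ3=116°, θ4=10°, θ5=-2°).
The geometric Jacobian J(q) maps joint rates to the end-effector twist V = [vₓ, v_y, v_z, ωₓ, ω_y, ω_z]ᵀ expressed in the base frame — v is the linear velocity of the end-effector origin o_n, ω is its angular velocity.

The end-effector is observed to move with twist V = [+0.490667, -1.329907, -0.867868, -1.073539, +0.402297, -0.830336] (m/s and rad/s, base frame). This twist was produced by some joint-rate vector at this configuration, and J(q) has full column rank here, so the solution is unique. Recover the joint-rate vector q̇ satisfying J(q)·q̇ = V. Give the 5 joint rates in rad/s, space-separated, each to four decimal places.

-0.7460 -0.5850 -0.5650 0.2900 -0.6670

o_n = [1.7772, 0.2876, 0.3999]
J₁: ẑ×o_n = [-0.2876, 1.7772, 0.0000], ω = ẑ
J2: z=[0.9816, 0.1908, 0.0000] o=[0.1164, -0.5988, 0.0000] → [0.0763, -0.3926, 0.5532, 0.9816, 0.1908, 0.0000]
J3: z=[0.0621, -0.3196, 0.9455] o=[0.6469, -0.7076, -0.0716] → [-1.0917, 1.0395, 0.4231, 0.0621, -0.3196, 0.9455]
J4: z=[0.0621, -0.3196, 0.9455] o=[0.9120, -0.5167, -0.0245] → [-0.8962, 0.7918, 0.3265, 0.0621, -0.3196, 0.9455]
J5: z=[0.7229, -0.6387, -0.2634] o=[1.3454, -0.1601, 0.3002] → [0.0542, -0.1858, 0.5995, 0.7229, -0.6387, -0.2634]
q̇ = J⁺·V = [-0.7460, -0.5850, -0.5650, 0.2900, -0.6670]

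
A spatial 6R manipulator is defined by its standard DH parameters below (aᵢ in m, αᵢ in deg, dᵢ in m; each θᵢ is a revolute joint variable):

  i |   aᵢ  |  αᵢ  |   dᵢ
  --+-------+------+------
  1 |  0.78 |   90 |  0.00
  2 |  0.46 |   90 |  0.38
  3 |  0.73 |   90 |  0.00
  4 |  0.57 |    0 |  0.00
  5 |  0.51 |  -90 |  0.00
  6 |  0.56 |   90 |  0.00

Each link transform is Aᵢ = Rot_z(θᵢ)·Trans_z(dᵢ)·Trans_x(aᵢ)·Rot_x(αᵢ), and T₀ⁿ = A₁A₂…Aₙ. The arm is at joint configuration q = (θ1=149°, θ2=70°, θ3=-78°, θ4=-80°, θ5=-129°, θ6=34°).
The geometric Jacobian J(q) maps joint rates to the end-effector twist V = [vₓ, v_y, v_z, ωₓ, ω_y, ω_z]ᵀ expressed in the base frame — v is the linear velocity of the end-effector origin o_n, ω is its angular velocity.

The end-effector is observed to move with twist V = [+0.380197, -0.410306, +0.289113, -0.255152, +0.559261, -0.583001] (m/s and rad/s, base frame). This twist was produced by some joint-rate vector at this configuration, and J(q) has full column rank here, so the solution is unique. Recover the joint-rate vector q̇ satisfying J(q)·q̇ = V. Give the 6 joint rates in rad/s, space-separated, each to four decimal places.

o_n = [-0.5792, 0.8937, 0.7460]
J₁: ẑ×o_n = [-0.8937, -0.5792, 0.0000], ω = ẑ
J2: z=[0.5150, 0.8572, 0.0000] o=[-0.6686, 0.4017, 0.0000] → [0.6395, -0.3842, 0.1768, 0.5150, 0.8572, 0.0000]
J3: z=[-0.8055, 0.4840, -0.3420] o=[-0.6077, 0.8085, 0.4323] → [0.1810, 0.2430, -0.0824, -0.8055, 0.4840, -0.3420]
J4: z=[0.1797, -0.3505, -0.9192] o=[-1.0200, 0.2232, 0.5749] → [0.5564, -0.4359, 0.2750, 0.1797, -0.3505, -0.9192]
J5: z=[0.1797, -0.3505, -0.9192] o=[-0.6237, -0.1279, 0.7862] → [0.9531, -0.0337, 0.1992, 0.1797, -0.3505, -0.9192]
J6: z=[0.9783, -0.0346, 0.2044] o=[-0.5710, 0.3494, 0.6145] → [-0.1158, -0.1303, 0.5322, 0.9783, -0.0346, 0.2044]
q̇ = J⁺·V = [0.2120, 0.3470, 0.9650, 0.8390, -0.2780, 0.2480]

0.2120 0.3470 0.9650 0.8390 -0.2780 0.2480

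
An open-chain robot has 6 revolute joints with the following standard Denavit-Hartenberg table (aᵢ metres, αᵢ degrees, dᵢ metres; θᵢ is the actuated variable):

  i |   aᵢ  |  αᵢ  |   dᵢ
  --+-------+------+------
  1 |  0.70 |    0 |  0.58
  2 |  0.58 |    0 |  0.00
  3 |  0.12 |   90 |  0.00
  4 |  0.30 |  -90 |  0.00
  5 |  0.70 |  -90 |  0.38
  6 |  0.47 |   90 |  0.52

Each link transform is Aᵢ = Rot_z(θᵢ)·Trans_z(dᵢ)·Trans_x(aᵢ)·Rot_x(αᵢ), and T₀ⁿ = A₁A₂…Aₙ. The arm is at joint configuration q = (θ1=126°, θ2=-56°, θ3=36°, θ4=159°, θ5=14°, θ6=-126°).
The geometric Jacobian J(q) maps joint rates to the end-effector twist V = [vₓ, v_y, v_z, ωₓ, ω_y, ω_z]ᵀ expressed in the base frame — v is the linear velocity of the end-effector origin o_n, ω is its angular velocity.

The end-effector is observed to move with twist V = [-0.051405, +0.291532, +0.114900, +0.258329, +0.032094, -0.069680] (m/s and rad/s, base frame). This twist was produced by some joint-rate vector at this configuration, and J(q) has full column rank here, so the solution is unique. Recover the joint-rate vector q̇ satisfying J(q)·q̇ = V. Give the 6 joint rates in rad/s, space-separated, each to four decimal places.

-0.2730 0.4330 -0.3480 -0.0640 -0.0960 -0.3310

o_n = [-0.6040, 0.2722, 0.0800]
J₁: ẑ×o_n = [-0.2722, -0.6040, 0.0000], ω = ẑ
J2: z=[0.0000, 0.0000, 1.0000] o=[-0.4114, 0.5663, 0.5800] → [0.2942, -0.1925, 0.0000, 0.0000, 0.0000, 1.0000]
J3: z=[0.0000, 0.0000, 1.0000] o=[-0.2131, 1.1113, 0.5800] → [0.8392, -0.3909, 0.0000, 0.0000, 0.0000, 1.0000]
J4: z=[0.9613, 0.2756, 0.0000] o=[-0.2462, 1.2267, 0.5800] → [-0.1378, 0.4806, -0.8189, 0.9613, 0.2756, 0.0000]
J5: z=[0.0988, -0.3445, -0.9336] o=[-0.1690, 0.9575, 0.6875] → [-0.4305, 0.4661, -0.2176, 0.0988, -0.3445, -0.9336]
J6: z=[-0.9950, -0.0503, -0.0867] o=[-0.1194, 0.1703, 0.5762] → [0.0338, -0.4516, -0.1257, -0.9950, -0.0503, -0.0867]
q̇ = J⁺·V = [-0.2730, 0.4330, -0.3480, -0.0640, -0.0960, -0.3310]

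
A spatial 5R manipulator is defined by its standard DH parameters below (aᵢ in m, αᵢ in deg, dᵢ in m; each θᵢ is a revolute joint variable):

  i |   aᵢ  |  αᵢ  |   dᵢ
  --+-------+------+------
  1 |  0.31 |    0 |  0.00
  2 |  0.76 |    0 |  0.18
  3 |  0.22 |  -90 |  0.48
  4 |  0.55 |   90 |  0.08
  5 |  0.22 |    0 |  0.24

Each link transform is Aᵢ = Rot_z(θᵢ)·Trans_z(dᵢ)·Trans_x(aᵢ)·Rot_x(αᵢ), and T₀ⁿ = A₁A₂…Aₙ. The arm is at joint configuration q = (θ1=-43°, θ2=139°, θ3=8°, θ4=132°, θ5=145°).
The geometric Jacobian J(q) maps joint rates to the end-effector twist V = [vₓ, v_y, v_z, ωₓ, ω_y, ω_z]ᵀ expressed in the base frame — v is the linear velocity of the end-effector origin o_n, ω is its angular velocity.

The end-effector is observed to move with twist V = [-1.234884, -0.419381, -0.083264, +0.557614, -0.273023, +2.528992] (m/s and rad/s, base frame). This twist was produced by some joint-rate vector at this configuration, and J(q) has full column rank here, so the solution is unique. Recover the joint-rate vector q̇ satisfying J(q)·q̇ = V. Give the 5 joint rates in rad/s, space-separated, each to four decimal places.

0.2660 0.9890 0.9140 -0.4750 -0.5380

o_n = [-0.0893, 0.6410, 0.2246]
J₁: ẑ×o_n = [-0.6410, -0.0893, 0.0000], ω = ẑ
J2: z=[0.0000, 0.0000, 1.0000] o=[0.2267, -0.2114, 0.0000] → [-0.8524, -0.3160, 0.0000, 0.0000, 0.0000, 1.0000]
J3: z=[0.0000, 0.0000, 1.0000] o=[0.1473, 0.5444, 0.1800] → [-0.0966, -0.2366, 0.0000, 0.0000, 0.0000, 1.0000]
J4: z=[-0.9703, -0.2419, 0.0000] o=[0.0941, 0.7579, 0.6600] → [0.1053, -0.4225, 0.0691, -0.9703, -0.2419, 0.0000]
J5: z=[-0.1798, 0.7211, -0.6691] o=[0.1055, 0.3814, 0.2513] → [0.1544, 0.1255, 0.0938, -0.1798, 0.7211, -0.6691]
q̇ = J⁺·V = [0.2660, 0.9890, 0.9140, -0.4750, -0.5380]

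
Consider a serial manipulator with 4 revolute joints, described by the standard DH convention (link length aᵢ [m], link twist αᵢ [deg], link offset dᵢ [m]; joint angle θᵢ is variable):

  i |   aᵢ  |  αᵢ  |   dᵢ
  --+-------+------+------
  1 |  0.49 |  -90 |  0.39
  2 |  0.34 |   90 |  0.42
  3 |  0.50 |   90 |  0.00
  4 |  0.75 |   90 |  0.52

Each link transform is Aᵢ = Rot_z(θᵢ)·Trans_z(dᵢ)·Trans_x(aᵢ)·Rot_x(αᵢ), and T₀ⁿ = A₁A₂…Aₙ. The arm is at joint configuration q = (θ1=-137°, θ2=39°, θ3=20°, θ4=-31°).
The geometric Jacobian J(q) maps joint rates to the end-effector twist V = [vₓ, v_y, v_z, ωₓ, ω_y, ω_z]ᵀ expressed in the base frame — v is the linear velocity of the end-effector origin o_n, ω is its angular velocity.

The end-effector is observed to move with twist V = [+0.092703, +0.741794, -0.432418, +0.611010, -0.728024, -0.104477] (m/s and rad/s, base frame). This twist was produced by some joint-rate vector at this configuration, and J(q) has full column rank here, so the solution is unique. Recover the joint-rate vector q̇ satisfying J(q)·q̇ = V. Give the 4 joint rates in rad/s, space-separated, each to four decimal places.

o_n = [-0.8655, -1.2477, -0.9119]
J₁: ẑ×o_n = [1.2477, -0.8655, 0.0000], ω = ẑ
J2: z=[0.6820, -0.7314, 0.0000] o=[-0.3584, -0.3342, 0.3900] → [0.9522, 0.8879, -0.9940, 0.6820, -0.7314, 0.0000]
J3: z=[-0.4603, -0.4292, 0.7771] o=[-0.2652, -0.8216, 0.1760] → [0.7982, -0.9673, -0.0615, -0.4603, -0.4292, 0.7771]
J4: z=[-0.8353, 0.5060, -0.2152] o=[-0.4156, -1.1956, -0.1197] → [-0.4121, -0.5649, 0.2712, -0.8353, 0.5060, -0.2152]
q̇ = J⁺·V = [-0.6060, 0.1880, 0.4210, -0.8100]

-0.6060 0.1880 0.4210 -0.8100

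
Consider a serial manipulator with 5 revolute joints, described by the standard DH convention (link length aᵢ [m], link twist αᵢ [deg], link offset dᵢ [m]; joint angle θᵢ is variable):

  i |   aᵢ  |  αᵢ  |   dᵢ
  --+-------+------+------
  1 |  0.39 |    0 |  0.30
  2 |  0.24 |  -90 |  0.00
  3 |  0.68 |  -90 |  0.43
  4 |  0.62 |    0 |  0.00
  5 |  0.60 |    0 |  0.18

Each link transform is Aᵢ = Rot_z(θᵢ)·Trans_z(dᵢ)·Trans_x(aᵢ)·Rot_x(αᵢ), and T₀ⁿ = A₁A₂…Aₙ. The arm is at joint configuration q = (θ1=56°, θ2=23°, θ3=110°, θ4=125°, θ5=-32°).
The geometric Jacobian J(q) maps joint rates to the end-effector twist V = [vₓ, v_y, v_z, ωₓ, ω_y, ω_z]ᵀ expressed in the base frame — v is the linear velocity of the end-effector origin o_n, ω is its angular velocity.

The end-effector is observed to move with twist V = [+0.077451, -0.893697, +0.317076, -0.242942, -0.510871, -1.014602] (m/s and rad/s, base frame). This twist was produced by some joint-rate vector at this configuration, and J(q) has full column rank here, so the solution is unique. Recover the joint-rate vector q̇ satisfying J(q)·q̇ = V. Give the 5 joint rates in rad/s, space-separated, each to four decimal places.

-0.7350 -0.4790 0.1410 -0.1030 0.6860

o_n = [0.8771, 0.1653, 0.0863]
J₁: ẑ×o_n = [-0.1653, 0.8771, 0.0000], ω = ẑ
J2: z=[0.0000, 0.0000, 1.0000] o=[0.2181, 0.3233, 0.3000] → [0.1580, 0.6590, -0.0000, 0.0000, 0.0000, 1.0000]
J3: z=[-0.9816, 0.1908, 0.0000] o=[0.2639, 0.5589, 0.3000] → [-0.0408, -0.2098, 0.2694, -0.9816, 0.1908, 0.0000]
J4: z=[-0.1793, -0.9224, 0.3420] o=[-0.2026, 0.4127, -0.3390] → [-0.3077, 0.4455, 1.0403, -0.1793, -0.9224, 0.3420]
J5: z=[-0.1793, -0.9224, 0.3420] o=[0.3192, 0.4351, -0.0048] → [0.0083, 0.2072, 0.5630, -0.1793, -0.9224, 0.3420]
q̇ = J⁺·V = [-0.7350, -0.4790, 0.1410, -0.1030, 0.6860]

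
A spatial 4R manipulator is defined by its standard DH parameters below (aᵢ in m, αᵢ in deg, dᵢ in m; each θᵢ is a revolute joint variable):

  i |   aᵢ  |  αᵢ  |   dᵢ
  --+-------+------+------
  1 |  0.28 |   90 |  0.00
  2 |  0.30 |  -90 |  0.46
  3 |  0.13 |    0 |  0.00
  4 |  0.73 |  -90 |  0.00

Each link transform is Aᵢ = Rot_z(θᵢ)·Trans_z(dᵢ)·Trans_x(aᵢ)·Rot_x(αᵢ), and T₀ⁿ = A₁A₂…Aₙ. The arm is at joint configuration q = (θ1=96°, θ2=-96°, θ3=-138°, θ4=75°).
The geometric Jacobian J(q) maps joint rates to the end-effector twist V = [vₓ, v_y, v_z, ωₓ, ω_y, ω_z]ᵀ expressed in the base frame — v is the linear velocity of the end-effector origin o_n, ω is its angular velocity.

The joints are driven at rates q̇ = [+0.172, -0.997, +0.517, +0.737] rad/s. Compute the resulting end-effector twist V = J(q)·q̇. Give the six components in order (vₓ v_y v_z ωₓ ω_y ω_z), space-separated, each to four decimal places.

-0.3587 -0.4543 -0.8002 -1.1219 1.1361 0.0409

o_n = [1.1674, 0.3480, -0.5319]
J₁: ẑ×o_n = [-0.3480, 1.1674, 0.0000], ω = ẑ
J2: z=[0.9945, 0.1045, 0.0000] o=[-0.0293, 0.2785, 0.0000] → [-0.0556, 0.5290, -0.0559, 0.9945, 0.1045, 0.0000]
J3: z=[-0.1040, 0.9891, -0.1045] o=[0.4315, 0.2954, -0.2984] → [-0.2255, -0.1012, -0.7334, -0.1040, 0.9891, -0.1045]
J4: z=[-0.1040, 0.9891, -0.1045] o=[0.5169, 0.3145, -0.2023] → [-0.3225, -0.1023, -0.6469, -0.1040, 0.9891, -0.1045]
V = J·q̇ = [-0.3587, -0.4543, -0.8002, -1.1219, 1.1361, 0.0409]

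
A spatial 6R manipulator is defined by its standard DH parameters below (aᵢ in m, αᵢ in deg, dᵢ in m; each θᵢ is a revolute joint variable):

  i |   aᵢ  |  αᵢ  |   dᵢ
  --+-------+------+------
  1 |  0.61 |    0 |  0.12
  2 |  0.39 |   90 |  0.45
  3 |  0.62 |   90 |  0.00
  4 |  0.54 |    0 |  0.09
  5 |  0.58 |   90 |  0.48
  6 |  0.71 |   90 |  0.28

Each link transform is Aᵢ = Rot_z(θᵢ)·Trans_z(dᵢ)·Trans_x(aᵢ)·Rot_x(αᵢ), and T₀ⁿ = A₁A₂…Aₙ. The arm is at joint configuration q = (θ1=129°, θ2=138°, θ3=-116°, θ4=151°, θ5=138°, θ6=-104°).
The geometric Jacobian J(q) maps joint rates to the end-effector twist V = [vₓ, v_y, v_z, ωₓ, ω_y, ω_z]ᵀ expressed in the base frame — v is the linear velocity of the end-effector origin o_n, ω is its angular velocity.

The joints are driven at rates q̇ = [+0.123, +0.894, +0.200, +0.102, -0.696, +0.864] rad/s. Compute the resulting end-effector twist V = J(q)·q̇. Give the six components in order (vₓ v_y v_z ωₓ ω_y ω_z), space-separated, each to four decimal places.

o_n = [-0.1945, -0.0265, 0.5036]
J₁: ẑ×o_n = [0.0265, -0.1945, 0.0000], ω = ẑ
J2: z=[0.0000, 0.0000, 1.0000] o=[-0.3839, 0.4741, 0.1200] → [0.5005, 0.1894, -0.0000, 0.0000, 0.0000, 1.0000]
J3: z=[-0.9986, 0.0523, 0.0000] o=[-0.4043, 0.0846, 0.5700] → [-0.0035, -0.0663, 0.0999, -0.9986, 0.0523, 0.0000]
J4: z=[0.0470, 0.8976, 0.4384] o=[-0.3901, 0.3560, 0.0127] → [0.6082, 0.0627, -0.1936, 0.0470, 0.8976, 0.4384]
J5: z=[0.0470, 0.8976, 0.4384] o=[-0.6581, 0.2437, 0.4767] → [0.1426, 0.2020, -0.4289, 0.0470, 0.8976, 0.4384]
J6: z=[0.3034, -0.4310, 0.8498] o=[-0.0836, 0.7285, 0.5174] → [0.6476, -0.0901, -0.2769, 0.3034, -0.4310, 0.8498]
V = J·q̇ = [0.9723, -0.0798, 0.0595, 0.0345, -0.8950, 1.4909]

0.9723 -0.0798 0.0595 0.0345 -0.8950 1.4909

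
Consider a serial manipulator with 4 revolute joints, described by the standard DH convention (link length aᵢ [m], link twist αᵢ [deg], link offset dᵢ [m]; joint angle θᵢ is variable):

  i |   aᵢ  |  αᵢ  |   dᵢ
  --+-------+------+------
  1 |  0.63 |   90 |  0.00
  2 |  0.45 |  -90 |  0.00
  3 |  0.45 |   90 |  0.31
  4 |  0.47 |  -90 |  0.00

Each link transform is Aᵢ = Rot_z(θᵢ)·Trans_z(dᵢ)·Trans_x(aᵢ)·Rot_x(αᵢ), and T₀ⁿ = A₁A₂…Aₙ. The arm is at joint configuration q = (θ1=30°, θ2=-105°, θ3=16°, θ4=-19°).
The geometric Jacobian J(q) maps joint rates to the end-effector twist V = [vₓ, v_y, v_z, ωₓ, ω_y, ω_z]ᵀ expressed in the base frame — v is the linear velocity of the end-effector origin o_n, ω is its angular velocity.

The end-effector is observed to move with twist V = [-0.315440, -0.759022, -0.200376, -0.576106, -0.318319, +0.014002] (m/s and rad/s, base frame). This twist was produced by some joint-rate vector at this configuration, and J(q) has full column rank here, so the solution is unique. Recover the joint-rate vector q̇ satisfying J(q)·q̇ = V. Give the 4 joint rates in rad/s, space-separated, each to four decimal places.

o_n = [0.2601, 0.4348, -1.3057]
J₁: ẑ×o_n = [-0.4348, 0.2601, 0.0000], ω = ẑ
J2: z=[0.5000, -0.8660, 0.0000] o=[0.5456, 0.3150, 0.0000] → [1.1308, 0.6529, -0.1874, 0.5000, -0.8660, 0.0000]
J3: z=[0.8365, 0.4830, -0.2588] o=[0.4447, 0.2568, -0.4347] → [-0.3746, 0.7765, 0.2381, 0.8365, 0.4830, -0.2588]
J4: z=[0.4188, -0.8681, -0.2662] o=[0.5451, 0.4579, -0.9327] → [0.3177, 0.2321, -0.2571, 0.4188, -0.8681, -0.2662]
q̇ = J⁺·V = [0.0320, -0.6670, -0.6310, 0.6810]

0.0320 -0.6670 -0.6310 0.6810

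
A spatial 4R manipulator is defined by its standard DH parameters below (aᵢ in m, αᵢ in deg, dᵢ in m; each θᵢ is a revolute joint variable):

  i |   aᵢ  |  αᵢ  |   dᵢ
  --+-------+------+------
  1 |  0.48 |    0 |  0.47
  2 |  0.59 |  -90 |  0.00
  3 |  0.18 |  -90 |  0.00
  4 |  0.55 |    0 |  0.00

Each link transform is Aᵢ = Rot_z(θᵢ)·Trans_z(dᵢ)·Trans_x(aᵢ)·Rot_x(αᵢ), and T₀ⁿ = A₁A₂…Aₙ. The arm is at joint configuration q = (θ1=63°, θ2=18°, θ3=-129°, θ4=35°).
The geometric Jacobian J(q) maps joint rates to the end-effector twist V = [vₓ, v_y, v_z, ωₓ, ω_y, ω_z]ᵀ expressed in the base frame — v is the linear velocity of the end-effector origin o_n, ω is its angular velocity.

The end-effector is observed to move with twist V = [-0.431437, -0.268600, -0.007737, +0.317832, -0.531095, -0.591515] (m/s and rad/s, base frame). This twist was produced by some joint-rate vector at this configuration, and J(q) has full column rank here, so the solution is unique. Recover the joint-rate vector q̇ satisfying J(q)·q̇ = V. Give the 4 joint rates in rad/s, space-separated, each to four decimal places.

o_n = [0.5597, 0.5691, 0.9600]
J₁: ẑ×o_n = [-0.5691, 0.5597, 0.0000], ω = ẑ
J2: z=[0.0000, 0.0000, 1.0000] o=[0.2179, 0.4277, 0.4700] → [-0.1415, 0.3418, 0.0000, 0.0000, 0.0000, 1.0000]
J3: z=[-0.9877, 0.1564, 0.0000] o=[0.3102, 1.0104, 0.4700] → [0.0767, 0.4840, 0.3968, -0.9877, 0.1564, 0.0000]
J4: z=[0.1216, 0.7676, 0.6293] o=[0.2925, 0.8985, 0.6099] → [0.4760, 0.1256, -0.2452, 0.1216, 0.7676, 0.6293]
q̇ = J⁺·V = [0.3260, -0.5330, -0.3970, -0.6110]

0.3260 -0.5330 -0.3970 -0.6110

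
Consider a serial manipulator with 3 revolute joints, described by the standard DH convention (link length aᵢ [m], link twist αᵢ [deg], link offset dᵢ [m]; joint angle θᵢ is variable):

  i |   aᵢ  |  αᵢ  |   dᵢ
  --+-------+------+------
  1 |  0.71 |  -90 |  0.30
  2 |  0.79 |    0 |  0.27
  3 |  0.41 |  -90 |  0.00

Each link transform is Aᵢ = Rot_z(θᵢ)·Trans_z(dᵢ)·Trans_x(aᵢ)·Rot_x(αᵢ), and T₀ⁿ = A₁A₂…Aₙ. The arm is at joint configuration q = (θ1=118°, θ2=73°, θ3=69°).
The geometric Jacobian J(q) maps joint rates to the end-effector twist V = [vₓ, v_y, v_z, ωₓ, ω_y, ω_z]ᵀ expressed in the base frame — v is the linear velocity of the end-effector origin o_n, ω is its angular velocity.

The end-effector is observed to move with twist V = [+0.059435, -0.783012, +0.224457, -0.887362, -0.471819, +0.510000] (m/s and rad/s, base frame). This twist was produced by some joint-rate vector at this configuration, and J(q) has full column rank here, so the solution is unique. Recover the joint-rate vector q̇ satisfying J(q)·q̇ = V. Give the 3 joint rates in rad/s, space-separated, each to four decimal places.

0.5100 0.4340 0.5710

o_n = [-0.5285, 0.4188, -0.7079]
J₁: ẑ×o_n = [-0.4188, -0.5285, 0.0000], ω = ẑ
J2: z=[-0.8829, -0.4695, 0.0000] o=[-0.3333, 0.6269, 0.3000] → [0.4732, -0.8899, 0.0921, -0.8829, -0.4695, 0.0000]
J3: z=[-0.8829, -0.4695, 0.0000] o=[-0.6802, 0.7041, -0.4555] → [0.1185, -0.2229, 0.3231, -0.8829, -0.4695, 0.0000]
q̇ = J⁺·V = [0.5100, 0.4340, 0.5710]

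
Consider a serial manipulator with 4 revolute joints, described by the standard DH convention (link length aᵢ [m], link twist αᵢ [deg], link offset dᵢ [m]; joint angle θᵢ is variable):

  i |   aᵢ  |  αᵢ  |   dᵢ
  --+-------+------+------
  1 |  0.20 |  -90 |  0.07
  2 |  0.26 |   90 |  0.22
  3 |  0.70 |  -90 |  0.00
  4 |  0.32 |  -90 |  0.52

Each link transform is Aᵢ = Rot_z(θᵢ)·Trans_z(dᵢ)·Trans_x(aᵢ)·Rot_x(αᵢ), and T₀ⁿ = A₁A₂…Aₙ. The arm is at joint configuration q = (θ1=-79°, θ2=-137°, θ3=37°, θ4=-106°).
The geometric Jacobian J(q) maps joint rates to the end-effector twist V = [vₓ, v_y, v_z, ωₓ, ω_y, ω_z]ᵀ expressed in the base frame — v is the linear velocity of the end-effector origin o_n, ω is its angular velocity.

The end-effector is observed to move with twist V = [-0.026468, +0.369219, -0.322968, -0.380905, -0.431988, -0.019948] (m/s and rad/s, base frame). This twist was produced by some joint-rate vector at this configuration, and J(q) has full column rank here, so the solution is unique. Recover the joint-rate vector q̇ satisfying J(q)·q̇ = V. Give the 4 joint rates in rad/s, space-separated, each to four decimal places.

0.0780 -0.8860 -0.1680 0.5380

o_n = [0.9224, 0.5138, 0.1422]
J₁: ẑ×o_n = [-0.5138, 0.9224, 0.0000], ω = ẑ
J2: z=[0.9816, 0.1908, 0.0000] o=[0.0382, -0.1963, 0.0700] → [0.0138, -0.0708, 0.5284, 0.9816, 0.1908, 0.0000]
J3: z=[-0.1301, 0.6695, -0.7314] o=[0.2178, 0.0323, 0.2473] → [0.2818, -0.5290, -0.5343, -0.1301, 0.6695, -0.7314]
J4: z=[0.8679, -0.2797, -0.4104] o=[0.5534, 0.5140, 0.6286] → [0.1360, 0.2707, 0.1030, 0.8679, -0.2797, -0.4104]
q̇ = J⁺·V = [0.0780, -0.8860, -0.1680, 0.5380]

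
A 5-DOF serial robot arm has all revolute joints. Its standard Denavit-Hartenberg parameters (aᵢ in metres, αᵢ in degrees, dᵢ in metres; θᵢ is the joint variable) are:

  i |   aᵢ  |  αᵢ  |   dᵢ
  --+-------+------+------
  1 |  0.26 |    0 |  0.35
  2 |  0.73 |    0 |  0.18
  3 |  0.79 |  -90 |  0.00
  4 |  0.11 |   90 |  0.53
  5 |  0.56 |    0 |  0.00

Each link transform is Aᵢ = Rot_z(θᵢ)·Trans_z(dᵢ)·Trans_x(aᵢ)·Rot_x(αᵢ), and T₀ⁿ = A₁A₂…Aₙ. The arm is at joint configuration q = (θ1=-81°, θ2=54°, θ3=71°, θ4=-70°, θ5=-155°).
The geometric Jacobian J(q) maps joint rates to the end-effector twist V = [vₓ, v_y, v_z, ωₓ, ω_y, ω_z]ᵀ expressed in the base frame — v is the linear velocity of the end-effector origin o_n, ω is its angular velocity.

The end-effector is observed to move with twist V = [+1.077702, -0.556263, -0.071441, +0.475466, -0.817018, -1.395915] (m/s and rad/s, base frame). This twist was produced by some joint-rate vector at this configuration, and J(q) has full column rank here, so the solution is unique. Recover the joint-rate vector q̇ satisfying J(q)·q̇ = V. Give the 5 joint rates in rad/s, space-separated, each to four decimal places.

o_n = [0.9578, 0.0771, 0.1564]
J₁: ẑ×o_n = [-0.0771, 0.9578, 0.0000], ω = ẑ
J2: z=[0.0000, 0.0000, 1.0000] o=[0.0407, -0.2568, 0.3500] → [-0.3339, 0.9171, 0.0000, 0.0000, 0.0000, 1.0000]
J3: z=[0.0000, 0.0000, 1.0000] o=[0.6911, -0.5882, 0.5300] → [-0.6653, 0.2667, 0.0000, 0.0000, 0.0000, 1.0000]
J4: z=[-0.6947, 0.7193, 0.0000] o=[1.2594, -0.0394, 0.5300] → [-0.2687, -0.2595, 0.1360, -0.6947, 0.7193, 0.0000]
J5: z=[-0.6760, -0.6528, 0.3420] o=[0.9183, 0.3680, 0.6334] → [0.4108, -0.3089, 0.2224, -0.6760, -0.6528, 0.3420]
q̇ = J⁺·V = [-0.3590, -0.1200, -0.9990, -0.9180, 0.2400]

-0.3590 -0.1200 -0.9990 -0.9180 0.2400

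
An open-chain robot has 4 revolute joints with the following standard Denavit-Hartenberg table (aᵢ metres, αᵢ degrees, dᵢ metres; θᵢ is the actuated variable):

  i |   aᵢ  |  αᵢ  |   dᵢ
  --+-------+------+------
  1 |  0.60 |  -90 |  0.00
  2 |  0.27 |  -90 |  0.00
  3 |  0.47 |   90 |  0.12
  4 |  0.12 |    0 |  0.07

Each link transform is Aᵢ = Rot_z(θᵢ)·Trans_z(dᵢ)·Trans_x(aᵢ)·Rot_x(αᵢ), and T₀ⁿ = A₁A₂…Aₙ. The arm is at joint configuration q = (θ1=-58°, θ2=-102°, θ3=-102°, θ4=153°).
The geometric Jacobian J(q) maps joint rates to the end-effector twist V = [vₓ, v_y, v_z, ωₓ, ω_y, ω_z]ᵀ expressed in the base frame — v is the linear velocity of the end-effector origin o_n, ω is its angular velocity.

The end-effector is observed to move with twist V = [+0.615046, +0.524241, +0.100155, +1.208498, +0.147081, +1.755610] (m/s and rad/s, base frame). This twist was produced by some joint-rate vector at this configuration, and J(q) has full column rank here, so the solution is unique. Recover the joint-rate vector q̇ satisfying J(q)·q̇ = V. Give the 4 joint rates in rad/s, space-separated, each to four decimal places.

o_n = [0.6833, -0.4509, 0.1596]
J₁: ẑ×o_n = [0.4509, 0.6833, -0.0000], ω = ẑ
J2: z=[0.8480, 0.5299, 0.0000] o=[0.3180, -0.5088, 0.0000] → [0.0846, -0.1353, -0.1445, 0.8480, 0.5299, 0.0000]
J3: z=[0.5183, -0.8295, 0.2079] o=[0.2882, -0.4612, 0.2641] → [0.0846, 0.1363, 0.3331, 0.5183, -0.8295, 0.2079]
J4: z=[-0.0686, -0.2826, -0.9568] o=[0.7510, -0.3344, 0.1935] → [-0.1019, 0.0625, -0.0112, -0.0686, -0.2826, -0.9568]
q̇ = J⁺·V = [0.8870, 0.9450, 0.6850, -0.7590]

0.8870 0.9450 0.6850 -0.7590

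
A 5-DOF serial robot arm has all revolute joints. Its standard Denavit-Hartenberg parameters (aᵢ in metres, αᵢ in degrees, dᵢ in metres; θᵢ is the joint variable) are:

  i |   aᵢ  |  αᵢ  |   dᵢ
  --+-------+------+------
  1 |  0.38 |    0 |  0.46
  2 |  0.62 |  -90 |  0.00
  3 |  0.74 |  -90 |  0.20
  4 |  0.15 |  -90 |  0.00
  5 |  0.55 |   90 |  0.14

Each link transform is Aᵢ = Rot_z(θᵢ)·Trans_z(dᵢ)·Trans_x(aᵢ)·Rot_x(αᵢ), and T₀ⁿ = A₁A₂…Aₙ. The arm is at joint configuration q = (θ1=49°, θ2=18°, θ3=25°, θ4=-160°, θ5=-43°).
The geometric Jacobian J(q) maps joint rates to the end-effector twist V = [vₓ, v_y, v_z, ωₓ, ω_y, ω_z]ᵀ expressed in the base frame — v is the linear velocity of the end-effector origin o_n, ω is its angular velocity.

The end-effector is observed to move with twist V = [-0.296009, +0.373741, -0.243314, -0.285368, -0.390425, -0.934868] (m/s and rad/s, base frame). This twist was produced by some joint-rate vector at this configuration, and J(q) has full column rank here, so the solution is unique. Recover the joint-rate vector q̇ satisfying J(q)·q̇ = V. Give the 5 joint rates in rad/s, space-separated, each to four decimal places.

o_n = [0.0458, 1.1393, 0.0064]
J₁: ẑ×o_n = [-1.1393, 0.0458, 0.0000], ω = ẑ
J2: z=[0.0000, 0.0000, 1.0000] o=[0.2493, 0.2868, 0.4600] → [-0.8525, -0.2035, 0.0000, 0.0000, 0.0000, 1.0000]
J3: z=[-0.9205, 0.3907, 0.0000] o=[0.4916, 0.8575, 0.4600] → [-0.1772, -0.4176, -0.0852, -0.9205, 0.3907, 0.0000]
J4: z=[-0.1651, -0.3890, -0.9063] o=[0.5695, 1.5530, 0.1473] → [-0.3201, 0.4514, -0.1354, -0.1651, -0.3890, -0.9063]
J5: z=[-0.7439, 0.6525, -0.1445] o=[0.4724, 1.4555, 0.2068] → [-0.1765, -0.0874, 0.5135, -0.7439, 0.6525, -0.1445]
q̇ = J⁺·V = [0.0450, -0.1060, 0.2680, 0.9910, -0.1680]

0.0450 -0.1060 0.2680 0.9910 -0.1680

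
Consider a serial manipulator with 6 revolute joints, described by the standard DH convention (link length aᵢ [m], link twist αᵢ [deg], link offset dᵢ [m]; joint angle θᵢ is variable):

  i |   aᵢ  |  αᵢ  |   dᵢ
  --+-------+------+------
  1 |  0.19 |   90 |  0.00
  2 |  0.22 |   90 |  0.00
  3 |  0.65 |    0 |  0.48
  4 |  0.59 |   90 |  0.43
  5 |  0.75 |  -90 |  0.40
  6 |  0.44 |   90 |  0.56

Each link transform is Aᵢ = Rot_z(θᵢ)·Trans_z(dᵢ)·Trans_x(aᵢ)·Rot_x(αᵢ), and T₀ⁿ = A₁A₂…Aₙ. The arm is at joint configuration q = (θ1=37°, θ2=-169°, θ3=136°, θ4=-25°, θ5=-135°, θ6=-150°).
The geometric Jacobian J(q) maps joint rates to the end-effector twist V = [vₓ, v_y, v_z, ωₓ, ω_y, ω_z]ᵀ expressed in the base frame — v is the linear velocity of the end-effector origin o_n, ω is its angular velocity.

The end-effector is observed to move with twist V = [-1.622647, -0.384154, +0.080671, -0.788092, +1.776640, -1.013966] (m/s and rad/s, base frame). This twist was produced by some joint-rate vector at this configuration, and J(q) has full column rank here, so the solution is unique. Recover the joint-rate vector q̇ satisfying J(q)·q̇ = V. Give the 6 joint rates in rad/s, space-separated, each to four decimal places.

-0.9490 -0.9960 0.0910 -0.9260 -0.7130 -0.9720

o_n = [0.8700, -1.0356, 0.2349]
J₁: ẑ×o_n = [1.0356, 0.8700, -0.0000], ω = ẑ
J2: z=[0.6018, -0.7986, 0.0000] o=[0.1517, 0.1143, 0.0000] → [-0.1876, -0.1413, -0.1184, 0.6018, -0.7986, 0.0000]
J3: z=[-0.1524, -0.1148, 0.9816] o=[-0.0207, -0.0156, -0.0420] → [0.9694, 0.9166, 0.2577, -0.1524, -0.1148, 0.9816]
J4: z=[-0.1524, -0.1148, 0.9816] o=[0.5444, -0.1551, 0.5184] → [0.8968, 0.2764, 0.1716, -0.1524, -0.1148, 0.9816]
J5: z=[-0.5162, -0.8377, -0.1781] o=[0.9761, -0.5195, 0.9809] → [0.5330, -0.3662, 0.1775, -0.5162, -0.8377, -0.1781]
J6: z=[0.7037, -0.2963, -0.6458] o=[0.4035, -0.5106, 0.3528] → [-0.3041, -0.2183, -0.2312, 0.7037, -0.2963, -0.6458]
q̇ = J⁺·V = [-0.9490, -0.9960, 0.0910, -0.9260, -0.7130, -0.9720]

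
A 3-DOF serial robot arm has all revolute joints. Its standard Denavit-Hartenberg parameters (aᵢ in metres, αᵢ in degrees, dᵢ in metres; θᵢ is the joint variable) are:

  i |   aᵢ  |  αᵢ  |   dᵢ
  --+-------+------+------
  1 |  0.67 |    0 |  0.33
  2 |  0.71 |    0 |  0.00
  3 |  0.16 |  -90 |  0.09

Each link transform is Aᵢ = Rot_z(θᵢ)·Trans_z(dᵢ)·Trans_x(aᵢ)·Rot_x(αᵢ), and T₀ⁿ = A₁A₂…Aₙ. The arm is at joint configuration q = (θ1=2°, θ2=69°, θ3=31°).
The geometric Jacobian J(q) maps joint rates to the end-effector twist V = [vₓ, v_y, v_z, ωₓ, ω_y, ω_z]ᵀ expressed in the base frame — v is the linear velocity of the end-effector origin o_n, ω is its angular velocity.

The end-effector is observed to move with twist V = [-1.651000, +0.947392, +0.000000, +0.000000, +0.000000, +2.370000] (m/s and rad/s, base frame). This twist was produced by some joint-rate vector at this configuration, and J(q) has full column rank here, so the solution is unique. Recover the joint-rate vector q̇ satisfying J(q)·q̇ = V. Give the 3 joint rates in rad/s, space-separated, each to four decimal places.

0.8850 0.9910 0.4940

o_n = [0.8675, 0.8512, 0.4200]
J₁: ẑ×o_n = [-0.8512, 0.8675, 0.0000], ω = ẑ
J2: z=[0.0000, 0.0000, 1.0000] o=[0.6696, 0.0234, 0.3300] → [-0.8278, 0.1979, 0.0000, 0.0000, 0.0000, 1.0000]
J3: z=[0.0000, 0.0000, 1.0000] o=[0.9007, 0.6947, 0.3300] → [-0.1565, -0.0333, 0.0000, 0.0000, 0.0000, 1.0000]
q̇ = J⁺·V = [0.8850, 0.9910, 0.4940]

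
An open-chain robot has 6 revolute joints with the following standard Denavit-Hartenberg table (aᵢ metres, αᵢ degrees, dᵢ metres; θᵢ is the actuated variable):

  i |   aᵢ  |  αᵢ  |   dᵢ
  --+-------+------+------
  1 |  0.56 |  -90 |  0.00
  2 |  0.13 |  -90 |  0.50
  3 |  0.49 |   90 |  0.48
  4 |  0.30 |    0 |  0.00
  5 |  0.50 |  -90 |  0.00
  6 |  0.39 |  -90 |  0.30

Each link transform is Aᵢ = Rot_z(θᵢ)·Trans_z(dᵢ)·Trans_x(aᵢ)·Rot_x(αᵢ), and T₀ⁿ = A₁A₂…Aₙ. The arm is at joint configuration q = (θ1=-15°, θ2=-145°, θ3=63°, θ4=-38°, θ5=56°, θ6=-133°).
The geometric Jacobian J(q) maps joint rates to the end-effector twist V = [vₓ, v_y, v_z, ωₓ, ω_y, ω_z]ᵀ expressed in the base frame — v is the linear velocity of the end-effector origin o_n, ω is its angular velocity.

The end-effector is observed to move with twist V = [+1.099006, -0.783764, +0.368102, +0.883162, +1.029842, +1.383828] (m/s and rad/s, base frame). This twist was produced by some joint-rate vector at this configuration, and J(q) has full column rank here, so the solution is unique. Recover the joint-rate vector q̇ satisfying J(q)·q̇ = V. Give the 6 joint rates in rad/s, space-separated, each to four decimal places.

o_n = [0.2566, -0.2069, 0.9782]
J₁: ẑ×o_n = [0.2069, 0.2566, -0.0000], ω = ẑ
J2: z=[0.2588, 0.9659, 0.0000] o=[0.5409, -0.1449, 0.0000] → [0.9448, -0.2532, 0.2586, 0.2588, 0.9659, 0.0000]
J3: z=[0.5540, -0.1485, 0.8192] o=[0.5675, 0.3656, 0.0746] → [0.3348, -0.7553, -0.3633, 0.5540, -0.1485, 0.8192]
J4: z=[-0.5875, 0.6274, 0.5111] o=[0.5444, -0.0802, 0.5954] → [0.3049, 0.0778, 0.2550, -0.5875, 0.6274, 0.5111]
J5: z=[-0.5875, 0.6274, 0.5111] o=[0.3026, -0.2335, 0.5056] → [0.2829, 0.2541, 0.0132, -0.5875, 0.6274, 0.5111]
J6: z=[0.7092, 0.0950, 0.6986] o=[0.1077, -0.6199, 0.7560] → [-0.2674, -0.0536, 0.2788, 0.7092, 0.0950, 0.6986]
q̇ = J⁺·V = [0.2740, 0.9350, 0.6730, 0.8250, -0.5550, 0.6020]

0.2740 0.9350 0.6730 0.8250 -0.5550 0.6020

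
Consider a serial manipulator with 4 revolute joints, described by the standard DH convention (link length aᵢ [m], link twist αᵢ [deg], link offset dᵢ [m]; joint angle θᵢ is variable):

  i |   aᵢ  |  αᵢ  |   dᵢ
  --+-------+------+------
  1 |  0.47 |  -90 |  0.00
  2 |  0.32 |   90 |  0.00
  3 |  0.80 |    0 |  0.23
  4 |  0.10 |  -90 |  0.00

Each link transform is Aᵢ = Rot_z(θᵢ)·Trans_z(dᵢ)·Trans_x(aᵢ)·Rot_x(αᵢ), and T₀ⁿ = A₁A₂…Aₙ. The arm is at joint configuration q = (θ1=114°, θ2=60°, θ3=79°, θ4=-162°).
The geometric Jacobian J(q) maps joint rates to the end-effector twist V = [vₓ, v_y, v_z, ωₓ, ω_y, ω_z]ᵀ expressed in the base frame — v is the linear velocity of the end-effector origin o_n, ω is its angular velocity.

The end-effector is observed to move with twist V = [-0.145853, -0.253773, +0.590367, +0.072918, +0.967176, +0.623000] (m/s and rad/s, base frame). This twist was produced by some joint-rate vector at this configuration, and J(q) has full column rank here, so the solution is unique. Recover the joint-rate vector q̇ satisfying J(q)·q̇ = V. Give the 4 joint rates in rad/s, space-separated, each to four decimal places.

o_n = [-0.9975, 0.5538, -0.3049]
J₁: ẑ×o_n = [-0.5538, -0.9975, 0.0000], ω = ẑ
J2: z=[-0.9135, -0.4067, 0.0000] o=[-0.1912, 0.4294, 0.0000] → [0.1240, -0.2785, -0.4416, -0.9135, -0.4067, 0.0000]
J3: z=[-0.3522, 0.7912, 0.5000] o=[-0.2562, 0.5755, -0.2771] → [-0.0111, -0.3804, 0.5941, -0.3522, 0.7912, 0.5000]
J4: z=[-0.3522, 0.7912, 0.5000] o=[-1.0857, 0.5078, -0.2943] → [-0.0313, 0.0404, -0.0860, -0.3522, 0.7912, 0.5000]
q̇ = J⁺·V = [0.1300, -0.4600, 0.6940, 0.2920]

0.1300 -0.4600 0.6940 0.2920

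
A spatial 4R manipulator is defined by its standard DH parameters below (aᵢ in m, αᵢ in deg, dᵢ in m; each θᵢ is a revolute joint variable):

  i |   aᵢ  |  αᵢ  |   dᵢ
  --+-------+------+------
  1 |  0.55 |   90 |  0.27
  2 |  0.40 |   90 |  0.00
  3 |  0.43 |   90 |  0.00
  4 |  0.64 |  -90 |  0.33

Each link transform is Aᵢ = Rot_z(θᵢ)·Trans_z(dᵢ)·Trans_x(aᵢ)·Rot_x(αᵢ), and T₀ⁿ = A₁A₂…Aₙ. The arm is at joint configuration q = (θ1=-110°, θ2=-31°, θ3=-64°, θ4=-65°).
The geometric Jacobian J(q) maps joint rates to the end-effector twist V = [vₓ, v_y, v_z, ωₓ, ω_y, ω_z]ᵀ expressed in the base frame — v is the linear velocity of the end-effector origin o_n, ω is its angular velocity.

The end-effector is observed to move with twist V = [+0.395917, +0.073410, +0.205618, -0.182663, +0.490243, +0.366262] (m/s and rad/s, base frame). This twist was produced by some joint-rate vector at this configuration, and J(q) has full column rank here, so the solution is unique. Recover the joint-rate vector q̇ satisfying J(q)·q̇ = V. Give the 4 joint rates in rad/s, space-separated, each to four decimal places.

0.0430 0.5870 -0.0720 0.5650

o_n = [0.3169, -1.3930, 0.5558]
J₁: ẑ×o_n = [1.3930, 0.3169, -0.0000], ω = ẑ
J2: z=[-0.9397, 0.3420, 0.0000] o=[-0.1881, -0.5168, 0.2700] → [0.0977, 0.2685, 0.6506, -0.9397, 0.3420, 0.0000]
J3: z=[0.1762, 0.4840, -0.8572] o=[-0.3054, -0.8390, 0.0640] → [-0.2368, -0.6201, -0.3988, 0.1762, 0.4840, -0.8572]
J4: z=[0.6754, 0.5740, 0.4629] o=[0.0025, -1.1230, -0.0331] → [0.4630, -0.2522, -0.3628, 0.6754, 0.5740, 0.4629]
q̇ = J⁺·V = [0.0430, 0.5870, -0.0720, 0.5650]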